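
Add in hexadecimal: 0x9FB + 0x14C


Align and add column by column (LSB to MSB, each column mod 16 with carry):
  09FB
+ 014C
  ----
  col 0: B(11) + C(12) + 0 (carry in) = 23 → 7(7), carry out 1
  col 1: F(15) + 4(4) + 1 (carry in) = 20 → 4(4), carry out 1
  col 2: 9(9) + 1(1) + 1 (carry in) = 11 → B(11), carry out 0
  col 3: 0(0) + 0(0) + 0 (carry in) = 0 → 0(0), carry out 0
Reading digits MSB→LSB: 0B47
Strip leading zeros: B47
= 0xB47


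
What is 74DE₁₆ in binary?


Each hex digit → 4 binary bits:
  7 = 0111
  4 = 0100
  D = 1101
  E = 1110
Concatenate: 0111 0100 1101 1110
= 0111010011011110


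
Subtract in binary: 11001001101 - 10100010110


Align and subtract column by column (LSB to MSB, borrowing when needed):
  11001001101
- 10100010110
  -----------
  col 0: (1 - 0 borrow-in) - 0 → 1 - 0 = 1, borrow out 0
  col 1: (0 - 0 borrow-in) - 1 → borrow from next column: (0+2) - 1 = 1, borrow out 1
  col 2: (1 - 1 borrow-in) - 1 → borrow from next column: (0+2) - 1 = 1, borrow out 1
  col 3: (1 - 1 borrow-in) - 0 → 0 - 0 = 0, borrow out 0
  col 4: (0 - 0 borrow-in) - 1 → borrow from next column: (0+2) - 1 = 1, borrow out 1
  col 5: (0 - 1 borrow-in) - 0 → borrow from next column: (-1+2) - 0 = 1, borrow out 1
  col 6: (1 - 1 borrow-in) - 0 → 0 - 0 = 0, borrow out 0
  col 7: (0 - 0 borrow-in) - 0 → 0 - 0 = 0, borrow out 0
  col 8: (0 - 0 borrow-in) - 1 → borrow from next column: (0+2) - 1 = 1, borrow out 1
  col 9: (1 - 1 borrow-in) - 0 → 0 - 0 = 0, borrow out 0
  col 10: (1 - 0 borrow-in) - 1 → 1 - 1 = 0, borrow out 0
Reading bits MSB→LSB: 00100110111
Strip leading zeros: 100110111
= 100110111


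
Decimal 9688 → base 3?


Divide by 3 repeatedly:
9688 ÷ 3 = 3229 remainder 1
3229 ÷ 3 = 1076 remainder 1
1076 ÷ 3 = 358 remainder 2
358 ÷ 3 = 119 remainder 1
119 ÷ 3 = 39 remainder 2
39 ÷ 3 = 13 remainder 0
13 ÷ 3 = 4 remainder 1
4 ÷ 3 = 1 remainder 1
1 ÷ 3 = 0 remainder 1
Reading remainders bottom-up:
= 111021211


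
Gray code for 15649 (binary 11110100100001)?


Binary: 11110100100001
Gray code: G = B XOR (B >> 1)
B >> 1 = 01111010010000
11110100100001 XOR 01111010010000:
  1 XOR 0 = 1
  1 XOR 1 = 0
  1 XOR 1 = 0
  1 XOR 1 = 0
  0 XOR 1 = 1
  1 XOR 0 = 1
  0 XOR 1 = 1
  0 XOR 0 = 0
  1 XOR 0 = 1
  0 XOR 1 = 1
  0 XOR 0 = 0
  0 XOR 0 = 0
  0 XOR 0 = 0
  1 XOR 0 = 1
= 10001110110001


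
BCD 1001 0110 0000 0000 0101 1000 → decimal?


Each 4-bit group → digit:
  1001 → 9
  0110 → 6
  0000 → 0
  0000 → 0
  0101 → 5
  1000 → 8
= 960058


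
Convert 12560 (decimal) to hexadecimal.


Divide by 16 repeatedly:
12560 ÷ 16 = 785 remainder 0 (0)
785 ÷ 16 = 49 remainder 1 (1)
49 ÷ 16 = 3 remainder 1 (1)
3 ÷ 16 = 0 remainder 3 (3)
Reading remainders bottom-up:
= 0x3110


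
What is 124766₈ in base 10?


Positional values:
Position 0: 6 × 8^0 = 6
Position 1: 6 × 8^1 = 48
Position 2: 7 × 8^2 = 448
Position 3: 4 × 8^3 = 2048
Position 4: 2 × 8^4 = 8192
Position 5: 1 × 8^5 = 32768
Sum = 6 + 48 + 448 + 2048 + 8192 + 32768
= 43510


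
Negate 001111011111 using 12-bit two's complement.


Original: 001111011111
Step 1 - Invert all bits: 110000100000
Step 2 - Add 1: 110000100000 + 1
= 110000100001 (represents -991)


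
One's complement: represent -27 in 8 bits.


Original: 00011011
Invert all bits:
  bit 0: 0 → 1
  bit 1: 0 → 1
  bit 2: 0 → 1
  bit 3: 1 → 0
  bit 4: 1 → 0
  bit 5: 0 → 1
  bit 6: 1 → 0
  bit 7: 1 → 0
= 11100100


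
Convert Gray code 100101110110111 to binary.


Gray code: 100101110110111
MSB stays the same: 1
Each subsequent bit = prev_binary XOR current_gray:
  B[1] = 1 XOR 0 = 1
  B[2] = 1 XOR 0 = 1
  B[3] = 1 XOR 1 = 0
  B[4] = 0 XOR 0 = 0
  B[5] = 0 XOR 1 = 1
  B[6] = 1 XOR 1 = 0
  B[7] = 0 XOR 1 = 1
  B[8] = 1 XOR 0 = 1
  B[9] = 1 XOR 1 = 0
  B[10] = 0 XOR 1 = 1
  B[11] = 1 XOR 0 = 1
  B[12] = 1 XOR 1 = 0
  B[13] = 0 XOR 1 = 1
  B[14] = 1 XOR 1 = 0
= 111001011011010 (29402 decimal)


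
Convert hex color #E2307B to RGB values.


Hex: #E2307B
R = E2₁₆ = 226
G = 30₁₆ = 48
B = 7B₁₆ = 123
= RGB(226, 48, 123)


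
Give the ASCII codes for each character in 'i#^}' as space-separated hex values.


String: 'i#^}'  (4 characters)
Per-character ASCII lookup:
  'i': lowercase starts at 97: 'i' = 97 + 8 = 105 → 0x69
  '#': special character: '#' = 35 → 0x23
  '^': special character: '^' = 94 → 0x5E
  '}': special character: '}' = 125 → 0x7D
= 0x69 0x23 0x5E 0x7D


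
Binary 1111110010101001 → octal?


Group into 3-bit groups: 001111110010101001
  001 = 1
  111 = 7
  110 = 6
  010 = 2
  101 = 5
  001 = 1
= 0o176251


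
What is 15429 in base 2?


Divide by 2 repeatedly:
15429 ÷ 2 = 7714 remainder 1
7714 ÷ 2 = 3857 remainder 0
3857 ÷ 2 = 1928 remainder 1
1928 ÷ 2 = 964 remainder 0
964 ÷ 2 = 482 remainder 0
482 ÷ 2 = 241 remainder 0
241 ÷ 2 = 120 remainder 1
120 ÷ 2 = 60 remainder 0
60 ÷ 2 = 30 remainder 0
30 ÷ 2 = 15 remainder 0
15 ÷ 2 = 7 remainder 1
7 ÷ 2 = 3 remainder 1
3 ÷ 2 = 1 remainder 1
1 ÷ 2 = 0 remainder 1
Reading remainders bottom-up:
= 11110001000101


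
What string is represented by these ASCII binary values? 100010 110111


Codes (binary): 100010 110111
Per-code ASCII lookup:
  100010 = 34  (special character) → '"'
  110111 = 55  (range 48-57: digits, 55 - 48 = 7) → '7'
= '"7'


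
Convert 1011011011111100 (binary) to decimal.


Positional values:
Bit 2: 1 × 2^2 = 4
Bit 3: 1 × 2^3 = 8
Bit 4: 1 × 2^4 = 16
Bit 5: 1 × 2^5 = 32
Bit 6: 1 × 2^6 = 64
Bit 7: 1 × 2^7 = 128
Bit 9: 1 × 2^9 = 512
Bit 10: 1 × 2^10 = 1024
Bit 12: 1 × 2^12 = 4096
Bit 13: 1 × 2^13 = 8192
Bit 15: 1 × 2^15 = 32768
Sum = 4 + 8 + 16 + 32 + 64 + 128 + 512 + 1024 + 4096 + 8192 + 32768
= 46844


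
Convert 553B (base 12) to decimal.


Positional values (base 12):
  B × 12^0 = 11 × 1 = 11
  3 × 12^1 = 3 × 12 = 36
  5 × 12^2 = 5 × 144 = 720
  5 × 12^3 = 5 × 1728 = 8640
Sum = 11 + 36 + 720 + 8640
= 9407


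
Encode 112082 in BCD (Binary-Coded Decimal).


Each digit → 4-bit binary:
  1 → 0001
  1 → 0001
  2 → 0010
  0 → 0000
  8 → 1000
  2 → 0010
= 0001 0001 0010 0000 1000 0010


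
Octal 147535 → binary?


Each octal digit → 3 binary bits:
  1 = 001
  4 = 100
  7 = 111
  5 = 101
  3 = 011
  5 = 101
Concatenate: 001 100 111 101 011 101
= 001100111101011101


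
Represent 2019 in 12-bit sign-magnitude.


Sign bit: 0 (positive)
Magnitude: 2019 = 11111100011
= 011111100011


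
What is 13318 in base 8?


Divide by 8 repeatedly:
13318 ÷ 8 = 1664 remainder 6
1664 ÷ 8 = 208 remainder 0
208 ÷ 8 = 26 remainder 0
26 ÷ 8 = 3 remainder 2
3 ÷ 8 = 0 remainder 3
Reading remainders bottom-up:
= 0o32006


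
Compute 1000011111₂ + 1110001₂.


Align and add column by column (LSB to MSB, carry propagating):
  01000011111
+ 00001110001
  -----------
  col 0: 1 + 1 + 0 (carry in) = 2 → bit 0, carry out 1
  col 1: 1 + 0 + 1 (carry in) = 2 → bit 0, carry out 1
  col 2: 1 + 0 + 1 (carry in) = 2 → bit 0, carry out 1
  col 3: 1 + 0 + 1 (carry in) = 2 → bit 0, carry out 1
  col 4: 1 + 1 + 1 (carry in) = 3 → bit 1, carry out 1
  col 5: 0 + 1 + 1 (carry in) = 2 → bit 0, carry out 1
  col 6: 0 + 1 + 1 (carry in) = 2 → bit 0, carry out 1
  col 7: 0 + 0 + 1 (carry in) = 1 → bit 1, carry out 0
  col 8: 0 + 0 + 0 (carry in) = 0 → bit 0, carry out 0
  col 9: 1 + 0 + 0 (carry in) = 1 → bit 1, carry out 0
  col 10: 0 + 0 + 0 (carry in) = 0 → bit 0, carry out 0
Reading bits MSB→LSB: 01010010000
Strip leading zeros: 1010010000
= 1010010000


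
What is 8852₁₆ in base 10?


Positional values:
Position 0: 2 × 16^0 = 2 × 1 = 2
Position 1: 5 × 16^1 = 5 × 16 = 80
Position 2: 8 × 16^2 = 8 × 256 = 2048
Position 3: 8 × 16^3 = 8 × 4096 = 32768
Sum = 2 + 80 + 2048 + 32768
= 34898


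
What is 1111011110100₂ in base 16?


Group into 4-bit nibbles: 0001111011110100
  0001 = 1
  1110 = E
  1111 = F
  0100 = 4
= 0x1EF4


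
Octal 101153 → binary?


Each octal digit → 3 binary bits:
  1 = 001
  0 = 000
  1 = 001
  1 = 001
  5 = 101
  3 = 011
Concatenate: 001 000 001 001 101 011
= 001000001001101011


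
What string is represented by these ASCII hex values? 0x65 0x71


Codes (hex): 0x65 0x71
Per-code ASCII lookup:
  0x65 = 101  (range 97-122: lowercase, 101 - 97 = 4) → 'e'
  0x71 = 113  (range 97-122: lowercase, 113 - 97 = 16) → 'q'
= 'eq'


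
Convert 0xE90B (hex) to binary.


Each hex digit → 4 binary bits:
  E = 1110
  9 = 1001
  0 = 0000
  B = 1011
Concatenate: 1110 1001 0000 1011
= 1110100100001011


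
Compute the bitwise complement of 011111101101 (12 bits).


Original: 011111101101
Invert all bits:
  bit 0: 0 → 1
  bit 1: 1 → 0
  bit 2: 1 → 0
  bit 3: 1 → 0
  bit 4: 1 → 0
  bit 5: 1 → 0
  bit 6: 1 → 0
  bit 7: 0 → 1
  bit 8: 1 → 0
  bit 9: 1 → 0
  bit 10: 0 → 1
  bit 11: 1 → 0
= 100000010010


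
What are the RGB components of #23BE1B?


Hex: #23BE1B
R = 23₁₆ = 35
G = BE₁₆ = 190
B = 1B₁₆ = 27
= RGB(35, 190, 27)


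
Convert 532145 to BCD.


Each digit → 4-bit binary:
  5 → 0101
  3 → 0011
  2 → 0010
  1 → 0001
  4 → 0100
  5 → 0101
= 0101 0011 0010 0001 0100 0101


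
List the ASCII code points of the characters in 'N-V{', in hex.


String: 'N-V{'  (4 characters)
Per-character ASCII lookup:
  'N': uppercase starts at 65: 'N' = 65 + 13 = 78 → 0x4E
  '-': special character: '-' = 45 → 0x2D
  'V': uppercase starts at 65: 'V' = 65 + 21 = 86 → 0x56
  '{': special character: '{' = 123 → 0x7B
= 0x4E 0x2D 0x56 0x7B


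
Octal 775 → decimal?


Positional values:
Position 0: 5 × 8^0 = 5
Position 1: 7 × 8^1 = 56
Position 2: 7 × 8^2 = 448
Sum = 5 + 56 + 448
= 509


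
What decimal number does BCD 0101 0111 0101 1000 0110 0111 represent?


Each 4-bit group → digit:
  0101 → 5
  0111 → 7
  0101 → 5
  1000 → 8
  0110 → 6
  0111 → 7
= 575867


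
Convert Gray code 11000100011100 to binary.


Gray code: 11000100011100
MSB stays the same: 1
Each subsequent bit = prev_binary XOR current_gray:
  B[1] = 1 XOR 1 = 0
  B[2] = 0 XOR 0 = 0
  B[3] = 0 XOR 0 = 0
  B[4] = 0 XOR 0 = 0
  B[5] = 0 XOR 1 = 1
  B[6] = 1 XOR 0 = 1
  B[7] = 1 XOR 0 = 1
  B[8] = 1 XOR 0 = 1
  B[9] = 1 XOR 1 = 0
  B[10] = 0 XOR 1 = 1
  B[11] = 1 XOR 1 = 0
  B[12] = 0 XOR 0 = 0
  B[13] = 0 XOR 0 = 0
= 10000111101000 (8680 decimal)


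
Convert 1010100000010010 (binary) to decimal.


Positional values:
Bit 1: 1 × 2^1 = 2
Bit 4: 1 × 2^4 = 16
Bit 11: 1 × 2^11 = 2048
Bit 13: 1 × 2^13 = 8192
Bit 15: 1 × 2^15 = 32768
Sum = 2 + 16 + 2048 + 8192 + 32768
= 43026


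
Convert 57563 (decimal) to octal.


Divide by 8 repeatedly:
57563 ÷ 8 = 7195 remainder 3
7195 ÷ 8 = 899 remainder 3
899 ÷ 8 = 112 remainder 3
112 ÷ 8 = 14 remainder 0
14 ÷ 8 = 1 remainder 6
1 ÷ 8 = 0 remainder 1
Reading remainders bottom-up:
= 0o160333


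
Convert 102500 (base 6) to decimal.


Positional values (base 6):
  0 × 6^0 = 0 × 1 = 0
  0 × 6^1 = 0 × 6 = 0
  5 × 6^2 = 5 × 36 = 180
  2 × 6^3 = 2 × 216 = 432
  0 × 6^4 = 0 × 1296 = 0
  1 × 6^5 = 1 × 7776 = 7776
Sum = 0 + 0 + 180 + 432 + 0 + 7776
= 8388


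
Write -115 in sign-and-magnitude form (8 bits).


Sign bit: 1 (negative)
Magnitude: 115 = 1110011
= 11110011


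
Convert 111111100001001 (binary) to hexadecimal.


Group into 4-bit nibbles: 0111111100001001
  0111 = 7
  1111 = F
  0000 = 0
  1001 = 9
= 0x7F09


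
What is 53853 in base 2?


Divide by 2 repeatedly:
53853 ÷ 2 = 26926 remainder 1
26926 ÷ 2 = 13463 remainder 0
13463 ÷ 2 = 6731 remainder 1
6731 ÷ 2 = 3365 remainder 1
3365 ÷ 2 = 1682 remainder 1
1682 ÷ 2 = 841 remainder 0
841 ÷ 2 = 420 remainder 1
420 ÷ 2 = 210 remainder 0
210 ÷ 2 = 105 remainder 0
105 ÷ 2 = 52 remainder 1
52 ÷ 2 = 26 remainder 0
26 ÷ 2 = 13 remainder 0
13 ÷ 2 = 6 remainder 1
6 ÷ 2 = 3 remainder 0
3 ÷ 2 = 1 remainder 1
1 ÷ 2 = 0 remainder 1
Reading remainders bottom-up:
= 1101001001011101


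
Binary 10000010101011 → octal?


Group into 3-bit groups: 010000010101011
  010 = 2
  000 = 0
  010 = 2
  101 = 5
  011 = 3
= 0o20253


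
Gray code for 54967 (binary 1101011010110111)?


Binary: 1101011010110111
Gray code: G = B XOR (B >> 1)
B >> 1 = 0110101101011011
1101011010110111 XOR 0110101101011011:
  1 XOR 0 = 1
  1 XOR 1 = 0
  0 XOR 1 = 1
  1 XOR 0 = 1
  0 XOR 1 = 1
  1 XOR 0 = 1
  1 XOR 1 = 0
  0 XOR 1 = 1
  1 XOR 0 = 1
  0 XOR 1 = 1
  1 XOR 0 = 1
  1 XOR 1 = 0
  0 XOR 1 = 1
  1 XOR 0 = 1
  1 XOR 1 = 0
  1 XOR 1 = 0
= 1011110111101100


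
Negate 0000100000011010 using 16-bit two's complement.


Original: 0000100000011010
Step 1 - Invert all bits: 1111011111100101
Step 2 - Add 1: 1111011111100101 + 1
= 1111011111100110 (represents -2074)


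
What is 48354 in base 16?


Divide by 16 repeatedly:
48354 ÷ 16 = 3022 remainder 2 (2)
3022 ÷ 16 = 188 remainder 14 (E)
188 ÷ 16 = 11 remainder 12 (C)
11 ÷ 16 = 0 remainder 11 (B)
Reading remainders bottom-up:
= 0xBCE2


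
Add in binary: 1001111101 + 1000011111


Align and add column by column (LSB to MSB, carry propagating):
  01001111101
+ 01000011111
  -----------
  col 0: 1 + 1 + 0 (carry in) = 2 → bit 0, carry out 1
  col 1: 0 + 1 + 1 (carry in) = 2 → bit 0, carry out 1
  col 2: 1 + 1 + 1 (carry in) = 3 → bit 1, carry out 1
  col 3: 1 + 1 + 1 (carry in) = 3 → bit 1, carry out 1
  col 4: 1 + 1 + 1 (carry in) = 3 → bit 1, carry out 1
  col 5: 1 + 0 + 1 (carry in) = 2 → bit 0, carry out 1
  col 6: 1 + 0 + 1 (carry in) = 2 → bit 0, carry out 1
  col 7: 0 + 0 + 1 (carry in) = 1 → bit 1, carry out 0
  col 8: 0 + 0 + 0 (carry in) = 0 → bit 0, carry out 0
  col 9: 1 + 1 + 0 (carry in) = 2 → bit 0, carry out 1
  col 10: 0 + 0 + 1 (carry in) = 1 → bit 1, carry out 0
Reading bits MSB→LSB: 10010011100
Strip leading zeros: 10010011100
= 10010011100


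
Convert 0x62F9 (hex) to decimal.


Positional values:
Position 0: 9 × 16^0 = 9 × 1 = 9
Position 1: F × 16^1 = 15 × 16 = 240
Position 2: 2 × 16^2 = 2 × 256 = 512
Position 3: 6 × 16^3 = 6 × 4096 = 24576
Sum = 9 + 240 + 512 + 24576
= 25337


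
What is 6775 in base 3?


Divide by 3 repeatedly:
6775 ÷ 3 = 2258 remainder 1
2258 ÷ 3 = 752 remainder 2
752 ÷ 3 = 250 remainder 2
250 ÷ 3 = 83 remainder 1
83 ÷ 3 = 27 remainder 2
27 ÷ 3 = 9 remainder 0
9 ÷ 3 = 3 remainder 0
3 ÷ 3 = 1 remainder 0
1 ÷ 3 = 0 remainder 1
Reading remainders bottom-up:
= 100021221


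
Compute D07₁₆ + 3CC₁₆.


Align and add column by column (LSB to MSB, each column mod 16 with carry):
  0D07
+ 03CC
  ----
  col 0: 7(7) + C(12) + 0 (carry in) = 19 → 3(3), carry out 1
  col 1: 0(0) + C(12) + 1 (carry in) = 13 → D(13), carry out 0
  col 2: D(13) + 3(3) + 0 (carry in) = 16 → 0(0), carry out 1
  col 3: 0(0) + 0(0) + 1 (carry in) = 1 → 1(1), carry out 0
Reading digits MSB→LSB: 10D3
Strip leading zeros: 10D3
= 0x10D3


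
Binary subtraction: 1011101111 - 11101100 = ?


Align and subtract column by column (LSB to MSB, borrowing when needed):
  1011101111
- 0011101100
  ----------
  col 0: (1 - 0 borrow-in) - 0 → 1 - 0 = 1, borrow out 0
  col 1: (1 - 0 borrow-in) - 0 → 1 - 0 = 1, borrow out 0
  col 2: (1 - 0 borrow-in) - 1 → 1 - 1 = 0, borrow out 0
  col 3: (1 - 0 borrow-in) - 1 → 1 - 1 = 0, borrow out 0
  col 4: (0 - 0 borrow-in) - 0 → 0 - 0 = 0, borrow out 0
  col 5: (1 - 0 borrow-in) - 1 → 1 - 1 = 0, borrow out 0
  col 6: (1 - 0 borrow-in) - 1 → 1 - 1 = 0, borrow out 0
  col 7: (1 - 0 borrow-in) - 1 → 1 - 1 = 0, borrow out 0
  col 8: (0 - 0 borrow-in) - 0 → 0 - 0 = 0, borrow out 0
  col 9: (1 - 0 borrow-in) - 0 → 1 - 0 = 1, borrow out 0
Reading bits MSB→LSB: 1000000011
Strip leading zeros: 1000000011
= 1000000011


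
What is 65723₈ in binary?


Each octal digit → 3 binary bits:
  6 = 110
  5 = 101
  7 = 111
  2 = 010
  3 = 011
Concatenate: 110 101 111 010 011
= 110101111010011


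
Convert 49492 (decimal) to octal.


Divide by 8 repeatedly:
49492 ÷ 8 = 6186 remainder 4
6186 ÷ 8 = 773 remainder 2
773 ÷ 8 = 96 remainder 5
96 ÷ 8 = 12 remainder 0
12 ÷ 8 = 1 remainder 4
1 ÷ 8 = 0 remainder 1
Reading remainders bottom-up:
= 0o140524


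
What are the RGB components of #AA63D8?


Hex: #AA63D8
R = AA₁₆ = 170
G = 63₁₆ = 99
B = D8₁₆ = 216
= RGB(170, 99, 216)


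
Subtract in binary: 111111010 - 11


Align and subtract column by column (LSB to MSB, borrowing when needed):
  111111010
- 000000011
  ---------
  col 0: (0 - 0 borrow-in) - 1 → borrow from next column: (0+2) - 1 = 1, borrow out 1
  col 1: (1 - 1 borrow-in) - 1 → borrow from next column: (0+2) - 1 = 1, borrow out 1
  col 2: (0 - 1 borrow-in) - 0 → borrow from next column: (-1+2) - 0 = 1, borrow out 1
  col 3: (1 - 1 borrow-in) - 0 → 0 - 0 = 0, borrow out 0
  col 4: (1 - 0 borrow-in) - 0 → 1 - 0 = 1, borrow out 0
  col 5: (1 - 0 borrow-in) - 0 → 1 - 0 = 1, borrow out 0
  col 6: (1 - 0 borrow-in) - 0 → 1 - 0 = 1, borrow out 0
  col 7: (1 - 0 borrow-in) - 0 → 1 - 0 = 1, borrow out 0
  col 8: (1 - 0 borrow-in) - 0 → 1 - 0 = 1, borrow out 0
Reading bits MSB→LSB: 111110111
Strip leading zeros: 111110111
= 111110111


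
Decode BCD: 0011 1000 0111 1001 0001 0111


Each 4-bit group → digit:
  0011 → 3
  1000 → 8
  0111 → 7
  1001 → 9
  0001 → 1
  0111 → 7
= 387917


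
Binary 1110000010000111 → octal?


Group into 3-bit groups: 001110000010000111
  001 = 1
  110 = 6
  000 = 0
  010 = 2
  000 = 0
  111 = 7
= 0o160207


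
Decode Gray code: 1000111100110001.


Gray code: 1000111100110001
MSB stays the same: 1
Each subsequent bit = prev_binary XOR current_gray:
  B[1] = 1 XOR 0 = 1
  B[2] = 1 XOR 0 = 1
  B[3] = 1 XOR 0 = 1
  B[4] = 1 XOR 1 = 0
  B[5] = 0 XOR 1 = 1
  B[6] = 1 XOR 1 = 0
  B[7] = 0 XOR 1 = 1
  B[8] = 1 XOR 0 = 1
  B[9] = 1 XOR 0 = 1
  B[10] = 1 XOR 1 = 0
  B[11] = 0 XOR 1 = 1
  B[12] = 1 XOR 0 = 1
  B[13] = 1 XOR 0 = 1
  B[14] = 1 XOR 0 = 1
  B[15] = 1 XOR 1 = 0
= 1111010111011110 (62942 decimal)


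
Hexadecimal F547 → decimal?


Positional values:
Position 0: 7 × 16^0 = 7 × 1 = 7
Position 1: 4 × 16^1 = 4 × 16 = 64
Position 2: 5 × 16^2 = 5 × 256 = 1280
Position 3: F × 16^3 = 15 × 4096 = 61440
Sum = 7 + 64 + 1280 + 61440
= 62791


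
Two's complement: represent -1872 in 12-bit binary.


Original: 011101010000
Step 1 - Invert all bits: 100010101111
Step 2 - Add 1: 100010101111 + 1
= 100010110000 (represents -1872)


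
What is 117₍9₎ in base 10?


Positional values (base 9):
  7 × 9^0 = 7 × 1 = 7
  1 × 9^1 = 1 × 9 = 9
  1 × 9^2 = 1 × 81 = 81
Sum = 7 + 9 + 81
= 97


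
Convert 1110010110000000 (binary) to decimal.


Positional values:
Bit 7: 1 × 2^7 = 128
Bit 8: 1 × 2^8 = 256
Bit 10: 1 × 2^10 = 1024
Bit 13: 1 × 2^13 = 8192
Bit 14: 1 × 2^14 = 16384
Bit 15: 1 × 2^15 = 32768
Sum = 128 + 256 + 1024 + 8192 + 16384 + 32768
= 58752


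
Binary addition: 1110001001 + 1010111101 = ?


Align and add column by column (LSB to MSB, carry propagating):
  01110001001
+ 01010111101
  -----------
  col 0: 1 + 1 + 0 (carry in) = 2 → bit 0, carry out 1
  col 1: 0 + 0 + 1 (carry in) = 1 → bit 1, carry out 0
  col 2: 0 + 1 + 0 (carry in) = 1 → bit 1, carry out 0
  col 3: 1 + 1 + 0 (carry in) = 2 → bit 0, carry out 1
  col 4: 0 + 1 + 1 (carry in) = 2 → bit 0, carry out 1
  col 5: 0 + 1 + 1 (carry in) = 2 → bit 0, carry out 1
  col 6: 0 + 0 + 1 (carry in) = 1 → bit 1, carry out 0
  col 7: 1 + 1 + 0 (carry in) = 2 → bit 0, carry out 1
  col 8: 1 + 0 + 1 (carry in) = 2 → bit 0, carry out 1
  col 9: 1 + 1 + 1 (carry in) = 3 → bit 1, carry out 1
  col 10: 0 + 0 + 1 (carry in) = 1 → bit 1, carry out 0
Reading bits MSB→LSB: 11001000110
Strip leading zeros: 11001000110
= 11001000110


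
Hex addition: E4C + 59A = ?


Align and add column by column (LSB to MSB, each column mod 16 with carry):
  0E4C
+ 059A
  ----
  col 0: C(12) + A(10) + 0 (carry in) = 22 → 6(6), carry out 1
  col 1: 4(4) + 9(9) + 1 (carry in) = 14 → E(14), carry out 0
  col 2: E(14) + 5(5) + 0 (carry in) = 19 → 3(3), carry out 1
  col 3: 0(0) + 0(0) + 1 (carry in) = 1 → 1(1), carry out 0
Reading digits MSB→LSB: 13E6
Strip leading zeros: 13E6
= 0x13E6


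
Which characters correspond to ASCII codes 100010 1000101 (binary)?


Codes (binary): 100010 1000101
Per-code ASCII lookup:
  100010 = 34  (special character) → '"'
  1000101 = 69  (range 65-90: uppercase, 69 - 65 = 4) → 'E'
= '"E'


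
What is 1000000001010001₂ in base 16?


Group into 4-bit nibbles: 1000000001010001
  1000 = 8
  0000 = 0
  0101 = 5
  0001 = 1
= 0x8051


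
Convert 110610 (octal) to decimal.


Positional values:
Position 0: 0 × 8^0 = 0
Position 1: 1 × 8^1 = 8
Position 2: 6 × 8^2 = 384
Position 3: 0 × 8^3 = 0
Position 4: 1 × 8^4 = 4096
Position 5: 1 × 8^5 = 32768
Sum = 0 + 8 + 384 + 0 + 4096 + 32768
= 37256


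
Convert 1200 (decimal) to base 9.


Divide by 9 repeatedly:
1200 ÷ 9 = 133 remainder 3
133 ÷ 9 = 14 remainder 7
14 ÷ 9 = 1 remainder 5
1 ÷ 9 = 0 remainder 1
Reading remainders bottom-up:
= 1573


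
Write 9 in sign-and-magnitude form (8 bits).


Sign bit: 0 (positive)
Magnitude: 9 = 0001001
= 00001001


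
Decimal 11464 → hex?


Divide by 16 repeatedly:
11464 ÷ 16 = 716 remainder 8 (8)
716 ÷ 16 = 44 remainder 12 (C)
44 ÷ 16 = 2 remainder 12 (C)
2 ÷ 16 = 0 remainder 2 (2)
Reading remainders bottom-up:
= 0x2CC8


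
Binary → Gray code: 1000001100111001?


Binary: 1000001100111001
Gray code: G = B XOR (B >> 1)
B >> 1 = 0100000110011100
1000001100111001 XOR 0100000110011100:
  1 XOR 0 = 1
  0 XOR 1 = 1
  0 XOR 0 = 0
  0 XOR 0 = 0
  0 XOR 0 = 0
  0 XOR 0 = 0
  1 XOR 0 = 1
  1 XOR 1 = 0
  0 XOR 1 = 1
  0 XOR 0 = 0
  1 XOR 0 = 1
  1 XOR 1 = 0
  1 XOR 1 = 0
  0 XOR 1 = 1
  0 XOR 0 = 0
  1 XOR 0 = 1
= 1100001010100101


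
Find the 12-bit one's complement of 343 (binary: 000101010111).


Original: 000101010111
Invert all bits:
  bit 0: 0 → 1
  bit 1: 0 → 1
  bit 2: 0 → 1
  bit 3: 1 → 0
  bit 4: 0 → 1
  bit 5: 1 → 0
  bit 6: 0 → 1
  bit 7: 1 → 0
  bit 8: 0 → 1
  bit 9: 1 → 0
  bit 10: 1 → 0
  bit 11: 1 → 0
= 111010101000


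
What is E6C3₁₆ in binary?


Each hex digit → 4 binary bits:
  E = 1110
  6 = 0110
  C = 1100
  3 = 0011
Concatenate: 1110 0110 1100 0011
= 1110011011000011


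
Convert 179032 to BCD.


Each digit → 4-bit binary:
  1 → 0001
  7 → 0111
  9 → 1001
  0 → 0000
  3 → 0011
  2 → 0010
= 0001 0111 1001 0000 0011 0010


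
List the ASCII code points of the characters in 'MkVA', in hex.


String: 'MkVA'  (4 characters)
Per-character ASCII lookup:
  'M': uppercase starts at 65: 'M' = 65 + 12 = 77 → 0x4D
  'k': lowercase starts at 97: 'k' = 97 + 10 = 107 → 0x6B
  'V': uppercase starts at 65: 'V' = 65 + 21 = 86 → 0x56
  'A': uppercase starts at 65: 'A' = 65 + 0 = 65 → 0x41
= 0x4D 0x6B 0x56 0x41


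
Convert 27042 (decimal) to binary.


Divide by 2 repeatedly:
27042 ÷ 2 = 13521 remainder 0
13521 ÷ 2 = 6760 remainder 1
6760 ÷ 2 = 3380 remainder 0
3380 ÷ 2 = 1690 remainder 0
1690 ÷ 2 = 845 remainder 0
845 ÷ 2 = 422 remainder 1
422 ÷ 2 = 211 remainder 0
211 ÷ 2 = 105 remainder 1
105 ÷ 2 = 52 remainder 1
52 ÷ 2 = 26 remainder 0
26 ÷ 2 = 13 remainder 0
13 ÷ 2 = 6 remainder 1
6 ÷ 2 = 3 remainder 0
3 ÷ 2 = 1 remainder 1
1 ÷ 2 = 0 remainder 1
Reading remainders bottom-up:
= 110100110100010


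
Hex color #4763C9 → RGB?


Hex: #4763C9
R = 47₁₆ = 71
G = 63₁₆ = 99
B = C9₁₆ = 201
= RGB(71, 99, 201)


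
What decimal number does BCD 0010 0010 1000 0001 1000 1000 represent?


Each 4-bit group → digit:
  0010 → 2
  0010 → 2
  1000 → 8
  0001 → 1
  1000 → 8
  1000 → 8
= 228188


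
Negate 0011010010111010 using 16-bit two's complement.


Original: 0011010010111010
Step 1 - Invert all bits: 1100101101000101
Step 2 - Add 1: 1100101101000101 + 1
= 1100101101000110 (represents -13498)


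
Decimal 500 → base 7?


Divide by 7 repeatedly:
500 ÷ 7 = 71 remainder 3
71 ÷ 7 = 10 remainder 1
10 ÷ 7 = 1 remainder 3
1 ÷ 7 = 0 remainder 1
Reading remainders bottom-up:
= 1313


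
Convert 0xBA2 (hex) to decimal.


Positional values:
Position 0: 2 × 16^0 = 2 × 1 = 2
Position 1: A × 16^1 = 10 × 16 = 160
Position 2: B × 16^2 = 11 × 256 = 2816
Sum = 2 + 160 + 2816
= 2978


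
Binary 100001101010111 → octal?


Group into 3-bit groups: 100001101010111
  100 = 4
  001 = 1
  101 = 5
  010 = 2
  111 = 7
= 0o41527


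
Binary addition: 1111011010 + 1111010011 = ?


Align and add column by column (LSB to MSB, carry propagating):
  01111011010
+ 01111010011
  -----------
  col 0: 0 + 1 + 0 (carry in) = 1 → bit 1, carry out 0
  col 1: 1 + 1 + 0 (carry in) = 2 → bit 0, carry out 1
  col 2: 0 + 0 + 1 (carry in) = 1 → bit 1, carry out 0
  col 3: 1 + 0 + 0 (carry in) = 1 → bit 1, carry out 0
  col 4: 1 + 1 + 0 (carry in) = 2 → bit 0, carry out 1
  col 5: 0 + 0 + 1 (carry in) = 1 → bit 1, carry out 0
  col 6: 1 + 1 + 0 (carry in) = 2 → bit 0, carry out 1
  col 7: 1 + 1 + 1 (carry in) = 3 → bit 1, carry out 1
  col 8: 1 + 1 + 1 (carry in) = 3 → bit 1, carry out 1
  col 9: 1 + 1 + 1 (carry in) = 3 → bit 1, carry out 1
  col 10: 0 + 0 + 1 (carry in) = 1 → bit 1, carry out 0
Reading bits MSB→LSB: 11110101101
Strip leading zeros: 11110101101
= 11110101101


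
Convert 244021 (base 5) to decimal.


Positional values (base 5):
  1 × 5^0 = 1 × 1 = 1
  2 × 5^1 = 2 × 5 = 10
  0 × 5^2 = 0 × 25 = 0
  4 × 5^3 = 4 × 125 = 500
  4 × 5^4 = 4 × 625 = 2500
  2 × 5^5 = 2 × 3125 = 6250
Sum = 1 + 10 + 0 + 500 + 2500 + 6250
= 9261


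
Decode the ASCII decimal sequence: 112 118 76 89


Codes (decimal): 112 118 76 89
Per-code ASCII lookup:
  112  (range 97-122: lowercase, 112 - 97 = 15) → 'p'
  118  (range 97-122: lowercase, 118 - 97 = 21) → 'v'
  76  (range 65-90: uppercase, 76 - 65 = 11) → 'L'
  89  (range 65-90: uppercase, 89 - 65 = 24) → 'Y'
= 'pvLY'


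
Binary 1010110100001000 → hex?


Group into 4-bit nibbles: 1010110100001000
  1010 = A
  1101 = D
  0000 = 0
  1000 = 8
= 0xAD08


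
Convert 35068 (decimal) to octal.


Divide by 8 repeatedly:
35068 ÷ 8 = 4383 remainder 4
4383 ÷ 8 = 547 remainder 7
547 ÷ 8 = 68 remainder 3
68 ÷ 8 = 8 remainder 4
8 ÷ 8 = 1 remainder 0
1 ÷ 8 = 0 remainder 1
Reading remainders bottom-up:
= 0o104374


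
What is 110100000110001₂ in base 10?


Positional values:
Bit 0: 1 × 2^0 = 1
Bit 4: 1 × 2^4 = 16
Bit 5: 1 × 2^5 = 32
Bit 11: 1 × 2^11 = 2048
Bit 13: 1 × 2^13 = 8192
Bit 14: 1 × 2^14 = 16384
Sum = 1 + 16 + 32 + 2048 + 8192 + 16384
= 26673


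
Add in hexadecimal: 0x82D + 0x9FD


Align and add column by column (LSB to MSB, each column mod 16 with carry):
  082D
+ 09FD
  ----
  col 0: D(13) + D(13) + 0 (carry in) = 26 → A(10), carry out 1
  col 1: 2(2) + F(15) + 1 (carry in) = 18 → 2(2), carry out 1
  col 2: 8(8) + 9(9) + 1 (carry in) = 18 → 2(2), carry out 1
  col 3: 0(0) + 0(0) + 1 (carry in) = 1 → 1(1), carry out 0
Reading digits MSB→LSB: 122A
Strip leading zeros: 122A
= 0x122A


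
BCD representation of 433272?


Each digit → 4-bit binary:
  4 → 0100
  3 → 0011
  3 → 0011
  2 → 0010
  7 → 0111
  2 → 0010
= 0100 0011 0011 0010 0111 0010


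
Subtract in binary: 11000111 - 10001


Align and subtract column by column (LSB to MSB, borrowing when needed):
  11000111
- 00010001
  --------
  col 0: (1 - 0 borrow-in) - 1 → 1 - 1 = 0, borrow out 0
  col 1: (1 - 0 borrow-in) - 0 → 1 - 0 = 1, borrow out 0
  col 2: (1 - 0 borrow-in) - 0 → 1 - 0 = 1, borrow out 0
  col 3: (0 - 0 borrow-in) - 0 → 0 - 0 = 0, borrow out 0
  col 4: (0 - 0 borrow-in) - 1 → borrow from next column: (0+2) - 1 = 1, borrow out 1
  col 5: (0 - 1 borrow-in) - 0 → borrow from next column: (-1+2) - 0 = 1, borrow out 1
  col 6: (1 - 1 borrow-in) - 0 → 0 - 0 = 0, borrow out 0
  col 7: (1 - 0 borrow-in) - 0 → 1 - 0 = 1, borrow out 0
Reading bits MSB→LSB: 10110110
Strip leading zeros: 10110110
= 10110110


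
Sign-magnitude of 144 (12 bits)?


Sign bit: 0 (positive)
Magnitude: 144 = 00010010000
= 000010010000


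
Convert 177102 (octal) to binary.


Each octal digit → 3 binary bits:
  1 = 001
  7 = 111
  7 = 111
  1 = 001
  0 = 000
  2 = 010
Concatenate: 001 111 111 001 000 010
= 001111111001000010


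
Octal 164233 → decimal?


Positional values:
Position 0: 3 × 8^0 = 3
Position 1: 3 × 8^1 = 24
Position 2: 2 × 8^2 = 128
Position 3: 4 × 8^3 = 2048
Position 4: 6 × 8^4 = 24576
Position 5: 1 × 8^5 = 32768
Sum = 3 + 24 + 128 + 2048 + 24576 + 32768
= 59547


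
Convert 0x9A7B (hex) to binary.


Each hex digit → 4 binary bits:
  9 = 1001
  A = 1010
  7 = 0111
  B = 1011
Concatenate: 1001 1010 0111 1011
= 1001101001111011


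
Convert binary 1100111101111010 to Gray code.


Binary: 1100111101111010
Gray code: G = B XOR (B >> 1)
B >> 1 = 0110011110111101
1100111101111010 XOR 0110011110111101:
  1 XOR 0 = 1
  1 XOR 1 = 0
  0 XOR 1 = 1
  0 XOR 0 = 0
  1 XOR 0 = 1
  1 XOR 1 = 0
  1 XOR 1 = 0
  1 XOR 1 = 0
  0 XOR 1 = 1
  1 XOR 0 = 1
  1 XOR 1 = 0
  1 XOR 1 = 0
  1 XOR 1 = 0
  0 XOR 1 = 1
  1 XOR 0 = 1
  0 XOR 1 = 1
= 1010100011000111


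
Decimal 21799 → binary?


Divide by 2 repeatedly:
21799 ÷ 2 = 10899 remainder 1
10899 ÷ 2 = 5449 remainder 1
5449 ÷ 2 = 2724 remainder 1
2724 ÷ 2 = 1362 remainder 0
1362 ÷ 2 = 681 remainder 0
681 ÷ 2 = 340 remainder 1
340 ÷ 2 = 170 remainder 0
170 ÷ 2 = 85 remainder 0
85 ÷ 2 = 42 remainder 1
42 ÷ 2 = 21 remainder 0
21 ÷ 2 = 10 remainder 1
10 ÷ 2 = 5 remainder 0
5 ÷ 2 = 2 remainder 1
2 ÷ 2 = 1 remainder 0
1 ÷ 2 = 0 remainder 1
Reading remainders bottom-up:
= 101010100100111


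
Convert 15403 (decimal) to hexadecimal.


Divide by 16 repeatedly:
15403 ÷ 16 = 962 remainder 11 (B)
962 ÷ 16 = 60 remainder 2 (2)
60 ÷ 16 = 3 remainder 12 (C)
3 ÷ 16 = 0 remainder 3 (3)
Reading remainders bottom-up:
= 0x3C2B


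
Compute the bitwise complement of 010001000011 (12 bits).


Original: 010001000011
Invert all bits:
  bit 0: 0 → 1
  bit 1: 1 → 0
  bit 2: 0 → 1
  bit 3: 0 → 1
  bit 4: 0 → 1
  bit 5: 1 → 0
  bit 6: 0 → 1
  bit 7: 0 → 1
  bit 8: 0 → 1
  bit 9: 0 → 1
  bit 10: 1 → 0
  bit 11: 1 → 0
= 101110111100


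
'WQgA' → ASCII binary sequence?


String: 'WQgA'  (4 characters)
Per-character ASCII lookup:
  'W': uppercase starts at 65: 'W' = 65 + 22 = 87 → 1010111
  'Q': uppercase starts at 65: 'Q' = 65 + 16 = 81 → 1010001
  'g': lowercase starts at 97: 'g' = 97 + 6 = 103 → 1100111
  'A': uppercase starts at 65: 'A' = 65 + 0 = 65 → 1000001
= 1010111 1010001 1100111 1000001


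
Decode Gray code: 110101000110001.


Gray code: 110101000110001
MSB stays the same: 1
Each subsequent bit = prev_binary XOR current_gray:
  B[1] = 1 XOR 1 = 0
  B[2] = 0 XOR 0 = 0
  B[3] = 0 XOR 1 = 1
  B[4] = 1 XOR 0 = 1
  B[5] = 1 XOR 1 = 0
  B[6] = 0 XOR 0 = 0
  B[7] = 0 XOR 0 = 0
  B[8] = 0 XOR 0 = 0
  B[9] = 0 XOR 1 = 1
  B[10] = 1 XOR 1 = 0
  B[11] = 0 XOR 0 = 0
  B[12] = 0 XOR 0 = 0
  B[13] = 0 XOR 0 = 0
  B[14] = 0 XOR 1 = 1
= 100110000100001 (19489 decimal)


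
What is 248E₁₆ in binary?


Each hex digit → 4 binary bits:
  2 = 0010
  4 = 0100
  8 = 1000
  E = 1110
Concatenate: 0010 0100 1000 1110
= 0010010010001110


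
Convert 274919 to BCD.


Each digit → 4-bit binary:
  2 → 0010
  7 → 0111
  4 → 0100
  9 → 1001
  1 → 0001
  9 → 1001
= 0010 0111 0100 1001 0001 1001


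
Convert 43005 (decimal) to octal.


Divide by 8 repeatedly:
43005 ÷ 8 = 5375 remainder 5
5375 ÷ 8 = 671 remainder 7
671 ÷ 8 = 83 remainder 7
83 ÷ 8 = 10 remainder 3
10 ÷ 8 = 1 remainder 2
1 ÷ 8 = 0 remainder 1
Reading remainders bottom-up:
= 0o123775


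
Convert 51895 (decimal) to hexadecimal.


Divide by 16 repeatedly:
51895 ÷ 16 = 3243 remainder 7 (7)
3243 ÷ 16 = 202 remainder 11 (B)
202 ÷ 16 = 12 remainder 10 (A)
12 ÷ 16 = 0 remainder 12 (C)
Reading remainders bottom-up:
= 0xCAB7


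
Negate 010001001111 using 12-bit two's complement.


Original: 010001001111
Step 1 - Invert all bits: 101110110000
Step 2 - Add 1: 101110110000 + 1
= 101110110001 (represents -1103)


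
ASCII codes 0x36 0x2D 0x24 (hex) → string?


Codes (hex): 0x36 0x2D 0x24
Per-code ASCII lookup:
  0x36 = 54  (range 48-57: digits, 54 - 48 = 6) → '6'
  0x2D = 45  (special character) → '-'
  0x24 = 36  (special character) → '$'
= '6-$'


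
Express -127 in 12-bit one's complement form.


Original: 000001111111
Invert all bits:
  bit 0: 0 → 1
  bit 1: 0 → 1
  bit 2: 0 → 1
  bit 3: 0 → 1
  bit 4: 0 → 1
  bit 5: 1 → 0
  bit 6: 1 → 0
  bit 7: 1 → 0
  bit 8: 1 → 0
  bit 9: 1 → 0
  bit 10: 1 → 0
  bit 11: 1 → 0
= 111110000000


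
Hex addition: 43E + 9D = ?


Align and add column by column (LSB to MSB, each column mod 16 with carry):
  043E
+ 009D
  ----
  col 0: E(14) + D(13) + 0 (carry in) = 27 → B(11), carry out 1
  col 1: 3(3) + 9(9) + 1 (carry in) = 13 → D(13), carry out 0
  col 2: 4(4) + 0(0) + 0 (carry in) = 4 → 4(4), carry out 0
  col 3: 0(0) + 0(0) + 0 (carry in) = 0 → 0(0), carry out 0
Reading digits MSB→LSB: 04DB
Strip leading zeros: 4DB
= 0x4DB


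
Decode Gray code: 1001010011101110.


Gray code: 1001010011101110
MSB stays the same: 1
Each subsequent bit = prev_binary XOR current_gray:
  B[1] = 1 XOR 0 = 1
  B[2] = 1 XOR 0 = 1
  B[3] = 1 XOR 1 = 0
  B[4] = 0 XOR 0 = 0
  B[5] = 0 XOR 1 = 1
  B[6] = 1 XOR 0 = 1
  B[7] = 1 XOR 0 = 1
  B[8] = 1 XOR 1 = 0
  B[9] = 0 XOR 1 = 1
  B[10] = 1 XOR 1 = 0
  B[11] = 0 XOR 0 = 0
  B[12] = 0 XOR 1 = 1
  B[13] = 1 XOR 1 = 0
  B[14] = 0 XOR 1 = 1
  B[15] = 1 XOR 0 = 1
= 1110011101001011 (59211 decimal)


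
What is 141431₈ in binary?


Each octal digit → 3 binary bits:
  1 = 001
  4 = 100
  1 = 001
  4 = 100
  3 = 011
  1 = 001
Concatenate: 001 100 001 100 011 001
= 001100001100011001


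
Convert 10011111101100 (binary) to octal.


Group into 3-bit groups: 010011111101100
  010 = 2
  011 = 3
  111 = 7
  101 = 5
  100 = 4
= 0o23754


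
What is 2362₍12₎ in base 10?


Positional values (base 12):
  2 × 12^0 = 2 × 1 = 2
  6 × 12^1 = 6 × 12 = 72
  3 × 12^2 = 3 × 144 = 432
  2 × 12^3 = 2 × 1728 = 3456
Sum = 2 + 72 + 432 + 3456
= 3962


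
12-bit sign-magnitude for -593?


Sign bit: 1 (negative)
Magnitude: 593 = 01001010001
= 101001010001


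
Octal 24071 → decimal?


Positional values:
Position 0: 1 × 8^0 = 1
Position 1: 7 × 8^1 = 56
Position 2: 0 × 8^2 = 0
Position 3: 4 × 8^3 = 2048
Position 4: 2 × 8^4 = 8192
Sum = 1 + 56 + 0 + 2048 + 8192
= 10297


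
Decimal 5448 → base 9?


Divide by 9 repeatedly:
5448 ÷ 9 = 605 remainder 3
605 ÷ 9 = 67 remainder 2
67 ÷ 9 = 7 remainder 4
7 ÷ 9 = 0 remainder 7
Reading remainders bottom-up:
= 7423


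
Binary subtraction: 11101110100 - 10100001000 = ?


Align and subtract column by column (LSB to MSB, borrowing when needed):
  11101110100
- 10100001000
  -----------
  col 0: (0 - 0 borrow-in) - 0 → 0 - 0 = 0, borrow out 0
  col 1: (0 - 0 borrow-in) - 0 → 0 - 0 = 0, borrow out 0
  col 2: (1 - 0 borrow-in) - 0 → 1 - 0 = 1, borrow out 0
  col 3: (0 - 0 borrow-in) - 1 → borrow from next column: (0+2) - 1 = 1, borrow out 1
  col 4: (1 - 1 borrow-in) - 0 → 0 - 0 = 0, borrow out 0
  col 5: (1 - 0 borrow-in) - 0 → 1 - 0 = 1, borrow out 0
  col 6: (1 - 0 borrow-in) - 0 → 1 - 0 = 1, borrow out 0
  col 7: (0 - 0 borrow-in) - 0 → 0 - 0 = 0, borrow out 0
  col 8: (1 - 0 borrow-in) - 1 → 1 - 1 = 0, borrow out 0
  col 9: (1 - 0 borrow-in) - 0 → 1 - 0 = 1, borrow out 0
  col 10: (1 - 0 borrow-in) - 1 → 1 - 1 = 0, borrow out 0
Reading bits MSB→LSB: 01001101100
Strip leading zeros: 1001101100
= 1001101100


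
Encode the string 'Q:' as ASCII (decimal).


String: 'Q:'  (2 characters)
Per-character ASCII lookup:
  'Q': uppercase starts at 65: 'Q' = 65 + 16 = 81
  ':': special character: ':' = 58
= 81 58


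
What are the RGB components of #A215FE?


Hex: #A215FE
R = A2₁₆ = 162
G = 15₁₆ = 21
B = FE₁₆ = 254
= RGB(162, 21, 254)


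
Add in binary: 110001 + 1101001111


Align and add column by column (LSB to MSB, carry propagating):
  00000110001
+ 01101001111
  -----------
  col 0: 1 + 1 + 0 (carry in) = 2 → bit 0, carry out 1
  col 1: 0 + 1 + 1 (carry in) = 2 → bit 0, carry out 1
  col 2: 0 + 1 + 1 (carry in) = 2 → bit 0, carry out 1
  col 3: 0 + 1 + 1 (carry in) = 2 → bit 0, carry out 1
  col 4: 1 + 0 + 1 (carry in) = 2 → bit 0, carry out 1
  col 5: 1 + 0 + 1 (carry in) = 2 → bit 0, carry out 1
  col 6: 0 + 1 + 1 (carry in) = 2 → bit 0, carry out 1
  col 7: 0 + 0 + 1 (carry in) = 1 → bit 1, carry out 0
  col 8: 0 + 1 + 0 (carry in) = 1 → bit 1, carry out 0
  col 9: 0 + 1 + 0 (carry in) = 1 → bit 1, carry out 0
  col 10: 0 + 0 + 0 (carry in) = 0 → bit 0, carry out 0
Reading bits MSB→LSB: 01110000000
Strip leading zeros: 1110000000
= 1110000000


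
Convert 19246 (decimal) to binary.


Divide by 2 repeatedly:
19246 ÷ 2 = 9623 remainder 0
9623 ÷ 2 = 4811 remainder 1
4811 ÷ 2 = 2405 remainder 1
2405 ÷ 2 = 1202 remainder 1
1202 ÷ 2 = 601 remainder 0
601 ÷ 2 = 300 remainder 1
300 ÷ 2 = 150 remainder 0
150 ÷ 2 = 75 remainder 0
75 ÷ 2 = 37 remainder 1
37 ÷ 2 = 18 remainder 1
18 ÷ 2 = 9 remainder 0
9 ÷ 2 = 4 remainder 1
4 ÷ 2 = 2 remainder 0
2 ÷ 2 = 1 remainder 0
1 ÷ 2 = 0 remainder 1
Reading remainders bottom-up:
= 100101100101110


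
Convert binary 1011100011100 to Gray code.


Binary: 1011100011100
Gray code: G = B XOR (B >> 1)
B >> 1 = 0101110001110
1011100011100 XOR 0101110001110:
  1 XOR 0 = 1
  0 XOR 1 = 1
  1 XOR 0 = 1
  1 XOR 1 = 0
  1 XOR 1 = 0
  0 XOR 1 = 1
  0 XOR 0 = 0
  0 XOR 0 = 0
  1 XOR 0 = 1
  1 XOR 1 = 0
  1 XOR 1 = 0
  0 XOR 1 = 1
  0 XOR 0 = 0
= 1110010010010


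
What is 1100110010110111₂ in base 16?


Group into 4-bit nibbles: 1100110010110111
  1100 = C
  1100 = C
  1011 = B
  0111 = 7
= 0xCCB7


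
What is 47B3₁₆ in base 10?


Positional values:
Position 0: 3 × 16^0 = 3 × 1 = 3
Position 1: B × 16^1 = 11 × 16 = 176
Position 2: 7 × 16^2 = 7 × 256 = 1792
Position 3: 4 × 16^3 = 4 × 4096 = 16384
Sum = 3 + 176 + 1792 + 16384
= 18355


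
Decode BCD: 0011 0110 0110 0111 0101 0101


Each 4-bit group → digit:
  0011 → 3
  0110 → 6
  0110 → 6
  0111 → 7
  0101 → 5
  0101 → 5
= 366755


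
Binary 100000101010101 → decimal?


Positional values:
Bit 0: 1 × 2^0 = 1
Bit 2: 1 × 2^2 = 4
Bit 4: 1 × 2^4 = 16
Bit 6: 1 × 2^6 = 64
Bit 8: 1 × 2^8 = 256
Bit 14: 1 × 2^14 = 16384
Sum = 1 + 4 + 16 + 64 + 256 + 16384
= 16725


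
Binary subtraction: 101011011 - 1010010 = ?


Align and subtract column by column (LSB to MSB, borrowing when needed):
  101011011
- 001010010
  ---------
  col 0: (1 - 0 borrow-in) - 0 → 1 - 0 = 1, borrow out 0
  col 1: (1 - 0 borrow-in) - 1 → 1 - 1 = 0, borrow out 0
  col 2: (0 - 0 borrow-in) - 0 → 0 - 0 = 0, borrow out 0
  col 3: (1 - 0 borrow-in) - 0 → 1 - 0 = 1, borrow out 0
  col 4: (1 - 0 borrow-in) - 1 → 1 - 1 = 0, borrow out 0
  col 5: (0 - 0 borrow-in) - 0 → 0 - 0 = 0, borrow out 0
  col 6: (1 - 0 borrow-in) - 1 → 1 - 1 = 0, borrow out 0
  col 7: (0 - 0 borrow-in) - 0 → 0 - 0 = 0, borrow out 0
  col 8: (1 - 0 borrow-in) - 0 → 1 - 0 = 1, borrow out 0
Reading bits MSB→LSB: 100001001
Strip leading zeros: 100001001
= 100001001


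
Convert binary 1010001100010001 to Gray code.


Binary: 1010001100010001
Gray code: G = B XOR (B >> 1)
B >> 1 = 0101000110001000
1010001100010001 XOR 0101000110001000:
  1 XOR 0 = 1
  0 XOR 1 = 1
  1 XOR 0 = 1
  0 XOR 1 = 1
  0 XOR 0 = 0
  0 XOR 0 = 0
  1 XOR 0 = 1
  1 XOR 1 = 0
  0 XOR 1 = 1
  0 XOR 0 = 0
  0 XOR 0 = 0
  1 XOR 0 = 1
  0 XOR 1 = 1
  0 XOR 0 = 0
  0 XOR 0 = 0
  1 XOR 0 = 1
= 1111001010011001
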